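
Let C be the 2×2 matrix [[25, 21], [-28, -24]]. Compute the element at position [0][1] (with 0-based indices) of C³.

273

Characteristic polynomial: μ^2 - μ - 12 = (μ - 4)(μ + 3), so the eigenvalues are -3, 4.
μ=-3: eigenvector (-3, 4).
μ=4: eigenvector (1, -1).
P = [[-3, 1], [4, -1]], D = diag(-3, 4), P⁻¹ = [[1, 1], [4, 3]].
C³ = P·diag(-27, 64)·P⁻¹ = [[337, 273], [-364, -300]].
The requested entry is 273.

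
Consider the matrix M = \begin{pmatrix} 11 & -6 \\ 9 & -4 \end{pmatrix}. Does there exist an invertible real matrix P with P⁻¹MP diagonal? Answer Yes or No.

Characteristic polynomial: p(s) = s^2 - 7s + 10 = (s - 5)(s - 2).
All 2 eigenvalues are distinct, so M is diagonalizable.

Yes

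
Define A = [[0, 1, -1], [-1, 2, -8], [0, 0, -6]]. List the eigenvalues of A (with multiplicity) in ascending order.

-6, 1, 1

Characteristic polynomial: p(s) = s^3 + 4s^2 - 11s + 6 = (s - 1)^2(s + 6).
Roots (with multiplicity): -6, 1, 1.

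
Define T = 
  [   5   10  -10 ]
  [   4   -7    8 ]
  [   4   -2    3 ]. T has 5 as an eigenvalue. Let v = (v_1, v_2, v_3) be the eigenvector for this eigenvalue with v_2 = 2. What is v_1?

T − 5I = [[0, 10, -10], [4, -12, 8], [4, -2, -2]].
Solving (T − 5I)v = 0 gives the eigenspace spanned by (2, 2, 2).
With v_2 = 2, v = (2, 2, 2), so v_1 = 2.

2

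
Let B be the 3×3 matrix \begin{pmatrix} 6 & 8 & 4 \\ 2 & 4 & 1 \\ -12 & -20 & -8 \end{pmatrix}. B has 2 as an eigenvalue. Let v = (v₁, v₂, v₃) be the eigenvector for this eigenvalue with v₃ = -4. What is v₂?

2

B − 2I = [[4, 8, 4], [2, 2, 1], [-12, -20, -10]].
Solving (B − 2I)v = 0 gives the eigenspace spanned by (0, 2, -4).
With v₃ = -4, v = (0, 2, -4), so v₂ = 2.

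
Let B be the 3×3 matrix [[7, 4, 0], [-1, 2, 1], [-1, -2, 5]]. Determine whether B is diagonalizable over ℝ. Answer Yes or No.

No

Characteristic polynomial: p(t) = t^3 - 14t^2 + 65t - 100 = (t - 5)^2(t - 4).
t = 5 has algebraic multiplicity 2; rank(B − 5I) = 2, so geometric multiplicity = 1.
Geometric multiplicity < algebraic multiplicity, so B is not diagonalizable.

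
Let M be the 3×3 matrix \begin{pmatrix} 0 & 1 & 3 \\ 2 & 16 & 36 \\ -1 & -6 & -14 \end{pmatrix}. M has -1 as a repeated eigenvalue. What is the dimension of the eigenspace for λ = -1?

M + 1I = [[1, 1, 3], [2, 17, 36], [-1, -6, -13]].
This matrix has rank 2, so its null space has dimension 3 − 2 = 1.

1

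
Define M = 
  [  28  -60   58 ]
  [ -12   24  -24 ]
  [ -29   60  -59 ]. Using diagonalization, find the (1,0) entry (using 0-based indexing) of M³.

Characteristic polynomial: s^3 + 7s^2 + 6s = s(s + 1)(s + 6), so the eigenvalues are -6, -1, 0.
s=-1: eigenvector (2, 0, -1).
s=0: eigenvector (-2, 1, 2).
s=-6: eigenvector (-5, 2, 5).
P = [[2, -2, -5], [0, 1, 2], [-1, 2, 5]], D = diag(-1, 0, -6), P⁻¹ = [[1, 0, 1], [-2, 5, -4], [1, -2, 2]].
M³ = P·diag(-1, 0, -216)·P⁻¹ = [[1078, -2160, 2158], [-432, 864, -864], [-1079, 2160, -2159]].
The requested entry is -432.

-432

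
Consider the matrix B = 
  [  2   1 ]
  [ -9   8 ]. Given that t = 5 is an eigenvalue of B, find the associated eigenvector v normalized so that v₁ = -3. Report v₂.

-9

B − 5I = [[-3, 1], [-9, 3]].
Solving (B − 5I)v = 0 gives the eigenspace spanned by (-3, -9).
With v₁ = -3, v = (-3, -9), so v₂ = -9.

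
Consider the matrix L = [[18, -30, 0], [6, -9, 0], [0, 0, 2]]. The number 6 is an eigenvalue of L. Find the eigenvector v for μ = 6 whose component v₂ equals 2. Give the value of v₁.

L − 6I = [[12, -30, 0], [6, -15, 0], [0, 0, -4]].
Solving (L − 6I)v = 0 gives the eigenspace spanned by (5, 2, 0).
With v₂ = 2, v = (5, 2, 0), so v₁ = 5.

5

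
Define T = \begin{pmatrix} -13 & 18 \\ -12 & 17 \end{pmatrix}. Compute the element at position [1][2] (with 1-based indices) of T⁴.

Characteristic polynomial: s^2 - 4s - 5 = (s - 5)(s + 1), so the eigenvalues are -1, 5.
s=5: eigenvector (1, 1).
s=-1: eigenvector (3, 2).
P = [[1, 3], [1, 2]], D = diag(5, -1), P⁻¹ = [[-2, 3], [1, -1]].
T⁴ = P·diag(625, 1)·P⁻¹ = [[-1247, 1872], [-1248, 1873]].
The requested entry is 1872.

1872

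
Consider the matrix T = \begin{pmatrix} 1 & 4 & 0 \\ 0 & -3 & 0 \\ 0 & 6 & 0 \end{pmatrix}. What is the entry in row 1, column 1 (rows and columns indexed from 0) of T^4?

81

Characteristic polynomial: r^3 + 2r^2 - 3r = r(r - 1)(r + 3), so the eigenvalues are -3, 0, 1.
r=-3: eigenvector (1, -1, 2).
r=1: eigenvector (1, 0, 0).
r=0: eigenvector (0, 0, 1).
P = [[1, 1, 0], [-1, 0, 0], [2, 0, 1]], D = diag(-3, 1, 0), P⁻¹ = [[0, -1, 0], [1, 1, 0], [0, 2, 1]].
T⁴ = P·diag(81, 1, 0)·P⁻¹ = [[1, -80, 0], [0, 81, 0], [0, -162, 0]].
The requested entry is 81.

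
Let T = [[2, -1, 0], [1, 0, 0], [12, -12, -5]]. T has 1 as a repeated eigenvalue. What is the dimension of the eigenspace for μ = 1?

T − 1I = [[1, -1, 0], [1, -1, 0], [12, -12, -6]].
This matrix has rank 2, so its null space has dimension 3 − 2 = 1.

1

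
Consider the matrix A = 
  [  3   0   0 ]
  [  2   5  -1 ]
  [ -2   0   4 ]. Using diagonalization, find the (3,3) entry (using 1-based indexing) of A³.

Characteristic polynomial: λ^3 - 12λ^2 + 47λ - 60 = (λ - 5)(λ - 4)(λ - 3), so the eigenvalues are 3, 4, 5.
λ=3: eigenvector (1, 0, 2).
λ=4: eigenvector (0, 1, 1).
λ=5: eigenvector (0, -1, 0).
P = [[1, 0, 0], [0, 1, -1], [2, 1, 0]], D = diag(3, 4, 5), P⁻¹ = [[1, 0, 0], [-2, 0, 1], [-2, -1, 1]].
A³ = P·diag(27, 64, 125)·P⁻¹ = [[27, 0, 0], [122, 125, -61], [-74, 0, 64]].
The requested entry is 64.

64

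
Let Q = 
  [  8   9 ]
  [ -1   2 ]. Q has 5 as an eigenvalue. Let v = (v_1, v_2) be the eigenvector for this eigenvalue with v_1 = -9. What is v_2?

3

Q − 5I = [[3, 9], [-1, -3]].
Solving (Q − 5I)v = 0 gives the eigenspace spanned by (-9, 3).
With v_1 = -9, v = (-9, 3), so v_2 = 3.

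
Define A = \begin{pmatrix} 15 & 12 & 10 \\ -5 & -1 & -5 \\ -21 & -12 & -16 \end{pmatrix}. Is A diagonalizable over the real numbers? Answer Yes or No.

Yes

Characteristic polynomial: p(t) = t^3 + 2t^2 - 29t - 30 = (t - 5)(t + 1)(t + 6).
All 3 eigenvalues are distinct, so A is diagonalizable.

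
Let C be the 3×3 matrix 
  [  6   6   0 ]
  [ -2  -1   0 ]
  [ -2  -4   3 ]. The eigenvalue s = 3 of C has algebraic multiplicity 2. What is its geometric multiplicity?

C − 3I = [[3, 6, 0], [-2, -4, 0], [-2, -4, 0]].
This matrix has rank 1, so its null space has dimension 3 − 1 = 2.

2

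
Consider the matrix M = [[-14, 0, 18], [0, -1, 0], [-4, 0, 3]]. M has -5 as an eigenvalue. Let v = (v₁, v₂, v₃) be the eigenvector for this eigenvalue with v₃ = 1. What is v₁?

2

M + 5I = [[-9, 0, 18], [0, 4, 0], [-4, 0, 8]].
Solving (M + 5I)v = 0 gives the eigenspace spanned by (2, 0, 1).
With v₃ = 1, v = (2, 0, 1), so v₁ = 2.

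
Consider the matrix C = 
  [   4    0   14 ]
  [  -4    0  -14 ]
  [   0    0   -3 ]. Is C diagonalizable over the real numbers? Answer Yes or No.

Yes

Characteristic polynomial: p(r) = r^3 - r^2 - 12r = r(r - 4)(r + 3).
All 3 eigenvalues are distinct, so C is diagonalizable.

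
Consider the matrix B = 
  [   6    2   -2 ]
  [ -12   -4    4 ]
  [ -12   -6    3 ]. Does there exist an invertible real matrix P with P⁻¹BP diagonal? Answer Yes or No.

Yes

Characteristic polynomial: p(μ) = μ^3 - 5μ^2 + 6μ = μ(μ - 3)(μ - 2).
All 3 eigenvalues are distinct, so B is diagonalizable.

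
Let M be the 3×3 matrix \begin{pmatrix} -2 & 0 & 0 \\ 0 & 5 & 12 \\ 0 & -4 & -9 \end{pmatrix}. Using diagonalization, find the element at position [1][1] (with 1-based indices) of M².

Characteristic polynomial: μ^3 + 6μ^2 + 11μ + 6 = (μ + 1)(μ + 2)(μ + 3), so the eigenvalues are -3, -2, -1.
μ=-2: eigenvector (1, 0, 0).
μ=-3: eigenvector (0, -3, 2).
μ=-1: eigenvector (0, -2, 1).
P = [[1, 0, 0], [0, -3, -2], [0, 2, 1]], D = diag(-2, -3, -1), P⁻¹ = [[1, 0, 0], [0, 1, 2], [0, -2, -3]].
M² = P·diag(4, 9, 1)·P⁻¹ = [[4, 0, 0], [0, -23, -48], [0, 16, 33]].
The requested entry is 4.

4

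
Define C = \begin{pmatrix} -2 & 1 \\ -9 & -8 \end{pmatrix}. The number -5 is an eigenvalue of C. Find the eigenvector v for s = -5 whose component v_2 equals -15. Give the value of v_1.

C + 5I = [[3, 1], [-9, -3]].
Solving (C + 5I)v = 0 gives the eigenspace spanned by (5, -15).
With v_2 = -15, v = (5, -15), so v_1 = 5.

5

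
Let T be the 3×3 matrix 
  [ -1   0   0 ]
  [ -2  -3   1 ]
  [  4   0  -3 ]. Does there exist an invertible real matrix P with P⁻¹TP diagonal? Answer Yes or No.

Characteristic polynomial: p(r) = r^3 + 7r^2 + 15r + 9 = (r + 1)(r + 3)^2.
r = -3 has algebraic multiplicity 2; rank(T + 3I) = 2, so geometric multiplicity = 1.
Geometric multiplicity < algebraic multiplicity, so T is not diagonalizable.

No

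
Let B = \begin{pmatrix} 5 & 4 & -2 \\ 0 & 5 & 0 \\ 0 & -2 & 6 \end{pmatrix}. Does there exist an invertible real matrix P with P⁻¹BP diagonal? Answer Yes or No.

Characteristic polynomial: p(μ) = μ^3 - 16μ^2 + 85μ - 150 = (μ - 6)(μ - 5)^2.
μ = 5 has algebraic multiplicity 2; rank(B − 5I) = 1, so geometric multiplicity = 2.
Every eigenvalue has geometric = algebraic multiplicity, so B is diagonalizable.

Yes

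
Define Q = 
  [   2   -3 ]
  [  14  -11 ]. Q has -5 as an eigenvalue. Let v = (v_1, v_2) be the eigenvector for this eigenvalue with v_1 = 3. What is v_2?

Q + 5I = [[7, -3], [14, -6]].
Solving (Q + 5I)v = 0 gives the eigenspace spanned by (3, 7).
With v_1 = 3, v = (3, 7), so v_2 = 7.

7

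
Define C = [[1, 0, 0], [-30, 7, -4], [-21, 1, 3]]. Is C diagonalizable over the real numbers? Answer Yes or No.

No

Characteristic polynomial: p(s) = s^3 - 11s^2 + 35s - 25 = (s - 5)^2(s - 1).
s = 5 has algebraic multiplicity 2; rank(C − 5I) = 2, so geometric multiplicity = 1.
Geometric multiplicity < algebraic multiplicity, so C is not diagonalizable.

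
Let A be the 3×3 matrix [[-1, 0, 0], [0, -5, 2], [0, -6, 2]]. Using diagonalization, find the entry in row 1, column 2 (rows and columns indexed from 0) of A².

-6

Characteristic polynomial: t^3 + 4t^2 + 5t + 2 = (t + 1)^2(t + 2), so the eigenvalues are -2, -1, -1.
t=-1: eigenvector (1, 0, 0).
t=-1: eigenvector (0, 1, 2).
t=-2: eigenvector (0, -2, -3).
P = [[1, 0, 0], [0, 1, -2], [0, 2, -3]], D = diag(-1, -1, -2), P⁻¹ = [[1, 0, 0], [0, -3, 2], [0, -2, 1]].
A² = P·diag(1, 1, 4)·P⁻¹ = [[1, 0, 0], [0, 13, -6], [0, 18, -8]].
The requested entry is -6.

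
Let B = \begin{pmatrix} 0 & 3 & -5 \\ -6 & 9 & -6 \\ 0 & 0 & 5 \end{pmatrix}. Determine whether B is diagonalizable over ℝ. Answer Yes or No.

Characteristic polynomial: p(λ) = λ^3 - 14λ^2 + 63λ - 90 = (λ - 6)(λ - 5)(λ - 3).
All 3 eigenvalues are distinct, so B is diagonalizable.

Yes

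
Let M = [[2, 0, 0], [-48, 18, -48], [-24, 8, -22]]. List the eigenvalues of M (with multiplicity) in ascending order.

Characteristic polynomial: p(t) = t^3 + 2t^2 - 20t + 24 = (t - 2)^2(t + 6).
Roots (with multiplicity): -6, 2, 2.

-6, 2, 2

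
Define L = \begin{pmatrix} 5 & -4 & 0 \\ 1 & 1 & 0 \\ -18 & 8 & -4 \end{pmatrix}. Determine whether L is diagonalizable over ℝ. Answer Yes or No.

No

Characteristic polynomial: p(λ) = λ^3 - 2λ^2 - 15λ + 36 = (λ - 3)^2(λ + 4).
λ = 3 has algebraic multiplicity 2; rank(L − 3I) = 2, so geometric multiplicity = 1.
Geometric multiplicity < algebraic multiplicity, so L is not diagonalizable.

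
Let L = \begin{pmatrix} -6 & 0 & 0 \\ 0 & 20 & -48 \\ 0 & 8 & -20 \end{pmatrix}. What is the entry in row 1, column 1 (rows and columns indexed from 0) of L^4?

Characteristic polynomial: μ^3 + 6μ^2 - 16μ - 96 = (μ - 4)(μ + 4)(μ + 6), so the eigenvalues are -6, -4, 4.
μ=-6: eigenvector (1, 0, 0).
μ=4: eigenvector (0, 3, 1).
μ=-4: eigenvector (0, 2, 1).
P = [[1, 0, 0], [0, 3, 2], [0, 1, 1]], D = diag(-6, 4, -4), P⁻¹ = [[1, 0, 0], [0, 1, -2], [0, -1, 3]].
L⁴ = P·diag(1296, 256, 256)·P⁻¹ = [[1296, 0, 0], [0, 256, 0], [0, 0, 256]].
The requested entry is 256.

256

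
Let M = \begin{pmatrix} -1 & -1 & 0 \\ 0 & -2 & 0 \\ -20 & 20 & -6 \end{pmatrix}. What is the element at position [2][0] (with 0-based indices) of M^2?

140

Characteristic polynomial: s^3 + 9s^2 + 20s + 12 = (s + 1)(s + 2)(s + 6), so the eigenvalues are -6, -2, -1.
s=-1: eigenvector (1, 0, -4).
s=-2: eigenvector (1, 1, 0).
s=-6: eigenvector (0, 0, 1).
P = [[1, 1, 0], [0, 1, 0], [-4, 0, 1]], D = diag(-1, -2, -6), P⁻¹ = [[1, -1, 0], [0, 1, 0], [4, -4, 1]].
M² = P·diag(1, 4, 36)·P⁻¹ = [[1, 3, 0], [0, 4, 0], [140, -140, 36]].
The requested entry is 140.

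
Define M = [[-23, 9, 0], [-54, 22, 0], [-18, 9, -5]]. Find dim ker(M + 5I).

2

M + 5I = [[-18, 9, 0], [-54, 27, 0], [-18, 9, 0]].
This matrix has rank 1, so its null space has dimension 3 − 1 = 2.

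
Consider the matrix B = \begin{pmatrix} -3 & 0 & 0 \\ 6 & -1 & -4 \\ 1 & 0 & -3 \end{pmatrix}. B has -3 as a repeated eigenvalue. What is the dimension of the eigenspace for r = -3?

B + 3I = [[0, 0, 0], [6, 2, -4], [1, 0, 0]].
This matrix has rank 2, so its null space has dimension 3 − 2 = 1.

1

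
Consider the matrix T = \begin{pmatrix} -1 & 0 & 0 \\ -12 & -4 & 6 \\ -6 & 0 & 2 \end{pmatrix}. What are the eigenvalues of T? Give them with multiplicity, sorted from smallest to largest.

-4, -1, 2

Characteristic polynomial: p(s) = s^3 + 3s^2 - 6s - 8 = (s - 2)(s + 1)(s + 4).
Roots (with multiplicity): -4, -1, 2.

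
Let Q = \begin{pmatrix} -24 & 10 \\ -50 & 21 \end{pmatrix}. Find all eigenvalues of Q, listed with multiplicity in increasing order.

-4, 1

Characteristic polynomial: p(t) = t^2 + 3t - 4 = (t - 1)(t + 4).
Roots (with multiplicity): -4, 1.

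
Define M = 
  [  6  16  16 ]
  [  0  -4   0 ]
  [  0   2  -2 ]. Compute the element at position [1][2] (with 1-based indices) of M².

64

Characteristic polynomial: s^3 - 28s - 48 = (s - 6)(s + 2)(s + 4), so the eigenvalues are -4, -2, 6.
s=6: eigenvector (1, 0, 0).
s=-4: eigenvector (0, 1, -1).
s=-2: eigenvector (-2, 0, 1).
P = [[1, 0, -2], [0, 1, 0], [0, -1, 1]], D = diag(6, -4, -2), P⁻¹ = [[1, 2, 2], [0, 1, 0], [0, 1, 1]].
M² = P·diag(36, 16, 4)·P⁻¹ = [[36, 64, 64], [0, 16, 0], [0, -12, 4]].
The requested entry is 64.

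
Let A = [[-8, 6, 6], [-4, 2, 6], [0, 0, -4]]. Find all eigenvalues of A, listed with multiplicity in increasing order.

Characteristic polynomial: p(t) = t^3 + 10t^2 + 32t + 32 = (t + 2)(t + 4)^2.
Roots (with multiplicity): -4, -4, -2.

-4, -4, -2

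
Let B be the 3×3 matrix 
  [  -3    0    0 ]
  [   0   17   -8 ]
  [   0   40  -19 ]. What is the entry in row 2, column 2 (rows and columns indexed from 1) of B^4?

-319

Characteristic polynomial: λ^3 + 5λ^2 + 3λ - 9 = (λ - 1)(λ + 3)^2, so the eigenvalues are -3, -3, 1.
λ=-3: eigenvector (0, 2, 5).
λ=1: eigenvector (0, 1, 2).
λ=-3: eigenvector (1, 0, 0).
P = [[0, 0, 1], [2, 1, 0], [5, 2, 0]], D = diag(-3, 1, -3), P⁻¹ = [[0, -2, 1], [0, 5, -2], [1, 0, 0]].
B⁴ = P·diag(81, 1, 81)·P⁻¹ = [[81, 0, 0], [0, -319, 160], [0, -800, 401]].
The requested entry is -319.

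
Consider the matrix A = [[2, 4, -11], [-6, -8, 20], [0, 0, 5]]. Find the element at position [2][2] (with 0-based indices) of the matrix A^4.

625

Characteristic polynomial: t^3 + t^2 - 22t - 40 = (t - 5)(t + 2)(t + 4), so the eigenvalues are -4, -2, 5.
t=-4: eigenvector (2, -3, 0).
t=-2: eigenvector (1, -1, 0).
t=5: eigenvector (-1, 2, 1).
P = [[2, 1, -1], [-3, -1, 2], [0, 0, 1]], D = diag(-4, -2, 5), P⁻¹ = [[-1, -1, 1], [3, 2, -1], [0, 0, 1]].
A⁴ = P·diag(256, 16, 625)·P⁻¹ = [[-464, -480, -129], [720, 736, 498], [0, 0, 625]].
The requested entry is 625.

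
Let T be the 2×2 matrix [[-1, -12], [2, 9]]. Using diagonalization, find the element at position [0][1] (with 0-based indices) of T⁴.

Characteristic polynomial: λ^2 - 8λ + 15 = (λ - 5)(λ - 3), so the eigenvalues are 3, 5.
λ=3: eigenvector (3, -1).
λ=5: eigenvector (-2, 1).
P = [[3, -2], [-1, 1]], D = diag(3, 5), P⁻¹ = [[1, 2], [1, 3]].
T⁴ = P·diag(81, 625)·P⁻¹ = [[-1007, -3264], [544, 1713]].
The requested entry is -3264.

-3264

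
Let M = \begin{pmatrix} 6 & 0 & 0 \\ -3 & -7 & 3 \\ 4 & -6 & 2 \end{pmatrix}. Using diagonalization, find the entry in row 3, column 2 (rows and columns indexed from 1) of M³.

-126

Characteristic polynomial: μ^3 - μ^2 - 26μ - 24 = (μ - 6)(μ + 1)(μ + 4), so the eigenvalues are -4, -1, 6.
μ=6: eigenvector (1, 0, 1).
μ=-1: eigenvector (0, -1, -2).
μ=-4: eigenvector (0, 1, 1).
P = [[1, 0, 0], [0, -1, 1], [1, -2, 1]], D = diag(6, -1, -4), P⁻¹ = [[1, 0, 0], [1, 1, -1], [1, 2, -1]].
M³ = P·diag(216, -1, -64)·P⁻¹ = [[216, 0, 0], [-63, -127, 63], [154, -126, 62]].
The requested entry is -126.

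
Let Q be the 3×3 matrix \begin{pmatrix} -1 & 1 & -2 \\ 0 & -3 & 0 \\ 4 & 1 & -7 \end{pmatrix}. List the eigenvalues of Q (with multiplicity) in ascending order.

Characteristic polynomial: p(μ) = μ^3 + 11μ^2 + 39μ + 45 = (μ + 3)^2(μ + 5).
Roots (with multiplicity): -5, -3, -3.

-5, -3, -3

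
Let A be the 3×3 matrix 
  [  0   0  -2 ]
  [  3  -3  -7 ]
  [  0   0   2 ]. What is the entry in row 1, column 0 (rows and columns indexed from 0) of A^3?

27

Characteristic polynomial: λ^3 + λ^2 - 6λ = λ(λ - 2)(λ + 3), so the eigenvalues are -3, 0, 2.
λ=2: eigenvector (1, 2, -1).
λ=-3: eigenvector (0, 1, 0).
λ=0: eigenvector (1, 1, 0).
P = [[1, 0, 1], [2, 1, 1], [-1, 0, 0]], D = diag(2, -3, 0), P⁻¹ = [[0, 0, -1], [-1, 1, 1], [1, 0, 1]].
A³ = P·diag(8, -27, 0)·P⁻¹ = [[0, 0, -8], [27, -27, -43], [0, 0, 8]].
The requested entry is 27.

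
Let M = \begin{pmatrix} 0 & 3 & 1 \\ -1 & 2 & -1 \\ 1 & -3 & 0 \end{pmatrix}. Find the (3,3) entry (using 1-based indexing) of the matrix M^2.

Characteristic polynomial: r^3 - 2r^2 - r + 2 = (r - 2)(r - 1)(r + 1), so the eigenvalues are -1, 1, 2.
r=1: eigenvector (2, 1, -1).
r=2: eigenvector (1, 1, -1).
r=-1: eigenvector (-1, 0, 1).
P = [[2, 1, -1], [1, 1, 0], [-1, -1, 1]], D = diag(1, 2, -1), P⁻¹ = [[1, 0, 1], [-1, 1, -1], [0, 1, 1]].
M² = P·diag(1, 4, 1)·P⁻¹ = [[-2, 3, -3], [-3, 4, -3], [3, -3, 4]].
The requested entry is 4.

4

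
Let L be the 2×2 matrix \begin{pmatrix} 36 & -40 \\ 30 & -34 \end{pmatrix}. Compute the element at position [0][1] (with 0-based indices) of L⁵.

Characteristic polynomial: s^2 - 2s - 24 = (s - 6)(s + 4), so the eigenvalues are -4, 6.
s=-4: eigenvector (1, 1).
s=6: eigenvector (-4, -3).
P = [[1, -4], [1, -3]], D = diag(-4, 6), P⁻¹ = [[-3, 4], [-1, 1]].
L⁵ = P·diag(-1024, 7776)·P⁻¹ = [[34176, -35200], [26400, -27424]].
The requested entry is -35200.

-35200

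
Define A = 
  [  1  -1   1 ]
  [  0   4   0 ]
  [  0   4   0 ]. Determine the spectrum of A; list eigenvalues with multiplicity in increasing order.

0, 1, 4

Characteristic polynomial: p(t) = t^3 - 5t^2 + 4t = t(t - 4)(t - 1).
Roots (with multiplicity): 0, 1, 4.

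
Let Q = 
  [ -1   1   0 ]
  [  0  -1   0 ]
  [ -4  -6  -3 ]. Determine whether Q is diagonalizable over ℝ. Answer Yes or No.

Characteristic polynomial: p(r) = r^3 + 5r^2 + 7r + 3 = (r + 1)^2(r + 3).
r = -1 has algebraic multiplicity 2; rank(Q + 1I) = 2, so geometric multiplicity = 1.
Geometric multiplicity < algebraic multiplicity, so Q is not diagonalizable.

No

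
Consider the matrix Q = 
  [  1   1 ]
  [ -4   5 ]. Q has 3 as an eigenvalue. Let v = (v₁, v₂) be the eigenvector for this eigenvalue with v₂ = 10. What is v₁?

5

Q − 3I = [[-2, 1], [-4, 2]].
Solving (Q − 3I)v = 0 gives the eigenspace spanned by (5, 10).
With v₂ = 10, v = (5, 10), so v₁ = 5.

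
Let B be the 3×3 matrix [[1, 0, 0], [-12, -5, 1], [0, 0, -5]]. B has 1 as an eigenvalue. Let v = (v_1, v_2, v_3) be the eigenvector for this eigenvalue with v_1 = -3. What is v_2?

B − 1I = [[0, 0, 0], [-12, -6, 1], [0, 0, -6]].
Solving (B − 1I)v = 0 gives the eigenspace spanned by (-3, 6, 0).
With v_1 = -3, v = (-3, 6, 0), so v_2 = 6.

6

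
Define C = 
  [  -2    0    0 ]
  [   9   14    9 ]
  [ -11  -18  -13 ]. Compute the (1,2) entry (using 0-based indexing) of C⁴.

369

Characteristic polynomial: λ^3 + λ^2 - 22λ - 40 = (λ - 5)(λ + 2)(λ + 4), so the eigenvalues are -4, -2, 5.
λ=-2: eigenvector (1, 0, -1).
λ=5: eigenvector (0, 1, -1).
λ=-4: eigenvector (0, 1, -2).
P = [[1, 0, 0], [0, 1, 1], [-1, -1, -2]], D = diag(-2, 5, -4), P⁻¹ = [[1, 0, 0], [1, 2, 1], [-1, -1, -1]].
C⁴ = P·diag(16, 625, 256)·P⁻¹ = [[16, 0, 0], [369, 994, 369], [-129, -738, -113]].
The requested entry is 369.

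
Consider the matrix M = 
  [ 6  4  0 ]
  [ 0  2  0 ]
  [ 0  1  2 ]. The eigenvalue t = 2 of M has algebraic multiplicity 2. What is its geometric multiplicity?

M − 2I = [[4, 4, 0], [0, 0, 0], [0, 1, 0]].
This matrix has rank 2, so its null space has dimension 3 − 2 = 1.

1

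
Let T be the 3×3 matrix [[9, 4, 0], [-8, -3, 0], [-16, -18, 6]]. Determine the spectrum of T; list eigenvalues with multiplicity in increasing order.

Characteristic polynomial: p(r) = r^3 - 12r^2 + 41r - 30 = (r - 6)(r - 5)(r - 1).
Roots (with multiplicity): 1, 5, 6.

1, 5, 6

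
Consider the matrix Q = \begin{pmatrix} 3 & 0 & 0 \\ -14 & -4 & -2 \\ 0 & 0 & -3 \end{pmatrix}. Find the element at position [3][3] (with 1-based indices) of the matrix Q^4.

Characteristic polynomial: μ^3 + 4μ^2 - 9μ - 36 = (μ - 3)(μ + 3)(μ + 4), so the eigenvalues are -4, -3, 3.
μ=3: eigenvector (1, -2, 0).
μ=-4: eigenvector (0, 1, 0).
μ=-3: eigenvector (0, -2, 1).
P = [[1, 0, 0], [-2, 1, -2], [0, 0, 1]], D = diag(3, -4, -3), P⁻¹ = [[1, 0, 0], [2, 1, 2], [0, 0, 1]].
Q⁴ = P·diag(81, 256, 81)·P⁻¹ = [[81, 0, 0], [350, 256, 350], [0, 0, 81]].
The requested entry is 81.

81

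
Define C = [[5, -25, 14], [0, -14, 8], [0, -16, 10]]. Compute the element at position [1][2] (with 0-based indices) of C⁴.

Characteristic polynomial: λ^3 - λ^2 - 32λ + 60 = (λ - 5)(λ - 2)(λ + 6), so the eigenvalues are -6, 2, 5.
λ=5: eigenvector (1, 0, 0).
λ=-6: eigenvector (1, 1, 1).
λ=2: eigenvector (-1, 1, 2).
P = [[1, 1, -1], [0, 1, 1], [0, 1, 2]], D = diag(5, -6, 2), P⁻¹ = [[1, -3, 2], [0, 2, -1], [0, -1, 1]].
C⁴ = P·diag(625, 1296, 16)·P⁻¹ = [[625, 733, -62], [0, 2576, -1280], [0, 2560, -1264]].
The requested entry is -1280.

-1280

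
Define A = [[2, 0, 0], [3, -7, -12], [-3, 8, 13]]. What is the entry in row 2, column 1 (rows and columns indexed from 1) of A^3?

117

Characteristic polynomial: λ^3 - 8λ^2 + 17λ - 10 = (λ - 5)(λ - 2)(λ - 1), so the eigenvalues are 1, 2, 5.
λ=2: eigenvector (1, -1, 1).
λ=1: eigenvector (0, 3, -2).
λ=5: eigenvector (0, -1, 1).
P = [[1, 0, 0], [-1, 3, -1], [1, -2, 1]], D = diag(2, 1, 5), P⁻¹ = [[1, 0, 0], [0, 1, 1], [-1, 2, 3]].
A³ = P·diag(8, 1, 125)·P⁻¹ = [[8, 0, 0], [117, -247, -372], [-117, 248, 373]].
The requested entry is 117.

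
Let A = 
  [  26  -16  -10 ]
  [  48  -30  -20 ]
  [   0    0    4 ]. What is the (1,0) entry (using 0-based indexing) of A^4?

Characteristic polynomial: μ^3 - 28μ + 48 = (μ - 4)(μ - 2)(μ + 6), so the eigenvalues are -6, 2, 4.
μ=-6: eigenvector (1, 2, 0).
μ=4: eigenvector (-1, -2, 1).
μ=2: eigenvector (-2, -3, 0).
P = [[1, -1, -2], [2, -2, -3], [0, 1, 0]], D = diag(-6, 4, 2), P⁻¹ = [[-3, 2, 1], [0, 0, 1], [-2, 1, 0]].
A⁴ = P·diag(1296, 256, 16)·P⁻¹ = [[-3824, 2560, 1040], [-7680, 5136, 2080], [0, 0, 256]].
The requested entry is -7680.

-7680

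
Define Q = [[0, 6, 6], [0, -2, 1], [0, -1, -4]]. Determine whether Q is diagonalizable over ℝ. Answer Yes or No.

No

Characteristic polynomial: p(μ) = μ^3 + 6μ^2 + 9μ = μ(μ + 3)^2.
μ = -3 has algebraic multiplicity 2; rank(Q + 3I) = 2, so geometric multiplicity = 1.
Geometric multiplicity < algebraic multiplicity, so Q is not diagonalizable.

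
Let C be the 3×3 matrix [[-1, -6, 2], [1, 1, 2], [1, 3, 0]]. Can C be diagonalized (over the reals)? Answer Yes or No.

No

Characteristic polynomial: p(λ) = λ^3 - 3λ + 2 = (λ - 1)^2(λ + 2).
λ = 1 has algebraic multiplicity 2; rank(C − 1I) = 2, so geometric multiplicity = 1.
Geometric multiplicity < algebraic multiplicity, so C is not diagonalizable.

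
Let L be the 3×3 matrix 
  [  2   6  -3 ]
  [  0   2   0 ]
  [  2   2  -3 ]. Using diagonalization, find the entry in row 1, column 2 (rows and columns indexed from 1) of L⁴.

Characteristic polynomial: t^3 - t^2 - 2t = t(t - 2)(t + 1), so the eigenvalues are -1, 0, 2.
t=-1: eigenvector (-1, 0, -1).
t=2: eigenvector (4, 1, 2).
t=0: eigenvector (3, 0, 2).
P = [[-1, 4, 3], [0, 1, 0], [-1, 2, 2]], D = diag(-1, 2, 0), P⁻¹ = [[2, -2, -3], [0, 1, 0], [1, -2, -1]].
L⁴ = P·diag(1, 16, 0)·P⁻¹ = [[-2, 66, 3], [0, 16, 0], [-2, 34, 3]].
The requested entry is 66.

66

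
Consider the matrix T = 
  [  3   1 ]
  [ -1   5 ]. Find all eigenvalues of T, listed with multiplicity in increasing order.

Characteristic polynomial: p(λ) = λ^2 - 8λ + 16 = (λ - 4)^2.
Roots (with multiplicity): 4, 4.

4, 4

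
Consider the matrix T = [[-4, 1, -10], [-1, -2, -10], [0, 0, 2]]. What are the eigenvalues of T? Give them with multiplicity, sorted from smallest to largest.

Characteristic polynomial: p(μ) = μ^3 + 4μ^2 - 3μ - 18 = (μ - 2)(μ + 3)^2.
Roots (with multiplicity): -3, -3, 2.

-3, -3, 2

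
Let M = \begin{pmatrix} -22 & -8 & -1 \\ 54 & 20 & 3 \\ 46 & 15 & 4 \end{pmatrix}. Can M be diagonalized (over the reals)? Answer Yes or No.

Characteristic polynomial: p(λ) = λ^3 - 2λ^2 - 15λ + 36 = (λ - 3)^2(λ + 4).
λ = 3 has algebraic multiplicity 2; rank(M − 3I) = 2, so geometric multiplicity = 1.
Geometric multiplicity < algebraic multiplicity, so M is not diagonalizable.

No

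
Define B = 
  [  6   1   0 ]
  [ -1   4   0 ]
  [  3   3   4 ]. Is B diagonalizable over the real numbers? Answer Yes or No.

No

Characteristic polynomial: p(t) = t^3 - 14t^2 + 65t - 100 = (t - 5)^2(t - 4).
t = 5 has algebraic multiplicity 2; rank(B − 5I) = 2, so geometric multiplicity = 1.
Geometric multiplicity < algebraic multiplicity, so B is not diagonalizable.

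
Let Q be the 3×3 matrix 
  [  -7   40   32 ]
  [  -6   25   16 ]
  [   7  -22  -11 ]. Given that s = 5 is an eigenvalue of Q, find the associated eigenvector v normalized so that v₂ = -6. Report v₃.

3

Q − 5I = [[-12, 40, 32], [-6, 20, 16], [7, -22, -16]].
Solving (Q − 5I)v = 0 gives the eigenspace spanned by (-12, -6, 3).
With v₂ = -6, v = (-12, -6, 3), so v₃ = 3.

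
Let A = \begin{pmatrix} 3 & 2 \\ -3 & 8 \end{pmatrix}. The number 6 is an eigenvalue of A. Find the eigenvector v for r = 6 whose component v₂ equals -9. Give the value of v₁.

A − 6I = [[-3, 2], [-3, 2]].
Solving (A − 6I)v = 0 gives the eigenspace spanned by (-6, -9).
With v₂ = -9, v = (-6, -9), so v₁ = -6.

-6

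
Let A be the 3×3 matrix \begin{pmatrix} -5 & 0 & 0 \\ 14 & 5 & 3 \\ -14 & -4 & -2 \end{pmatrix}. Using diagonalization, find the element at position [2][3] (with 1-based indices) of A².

9

Characteristic polynomial: t^3 + 2t^2 - 13t + 10 = (t - 2)(t - 1)(t + 5), so the eigenvalues are -5, 1, 2.
t=-5: eigenvector (1, -2, 2).
t=2: eigenvector (0, -1, 1).
t=1: eigenvector (0, -3, 4).
P = [[1, 0, 0], [-2, -1, -3], [2, 1, 4]], D = diag(-5, 2, 1), P⁻¹ = [[1, 0, 0], [-2, -4, -3], [0, 1, 1]].
A² = P·diag(25, 4, 1)·P⁻¹ = [[25, 0, 0], [-42, 13, 9], [42, -12, -8]].
The requested entry is 9.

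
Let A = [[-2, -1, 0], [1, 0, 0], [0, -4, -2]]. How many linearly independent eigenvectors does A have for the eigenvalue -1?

A + 1I = [[-1, -1, 0], [1, 1, 0], [0, -4, -1]].
This matrix has rank 2, so its null space has dimension 3 − 2 = 1.

1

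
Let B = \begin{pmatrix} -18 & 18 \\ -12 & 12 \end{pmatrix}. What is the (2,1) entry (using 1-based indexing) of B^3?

Characteristic polynomial: r^2 + 6r = r(r + 6), so the eigenvalues are -6, 0.
r=0: eigenvector (1, 1).
r=-6: eigenvector (-3, -2).
P = [[1, -3], [1, -2]], D = diag(0, -6), P⁻¹ = [[-2, 3], [-1, 1]].
B³ = P·diag(0, -216)·P⁻¹ = [[-648, 648], [-432, 432]].
The requested entry is -432.

-432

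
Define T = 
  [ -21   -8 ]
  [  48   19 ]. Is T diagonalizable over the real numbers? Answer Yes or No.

Characteristic polynomial: p(μ) = μ^2 + 2μ - 15 = (μ - 3)(μ + 5).
All 2 eigenvalues are distinct, so T is diagonalizable.

Yes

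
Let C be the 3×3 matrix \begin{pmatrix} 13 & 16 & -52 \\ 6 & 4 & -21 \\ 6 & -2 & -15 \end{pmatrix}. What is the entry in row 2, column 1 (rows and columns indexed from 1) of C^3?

126

Characteristic polynomial: t^3 - 2t^2 - 29t + 30 = (t - 6)(t - 1)(t + 5), so the eigenvalues are -5, 1, 6.
t=1: eigenvector (3, 1, 1).
t=6: eigenvector (8, 3, 2).
t=-5: eigenvector (2, 1, 1).
P = [[3, 8, 2], [1, 3, 1], [1, 2, 1]], D = diag(1, 6, -5), P⁻¹ = [[1, -4, 2], [0, 1, -1], [-1, 2, 1]].
C³ = P·diag(1, 216, -125)·P⁻¹ = [[253, 1216, -1972], [126, 394, -771], [126, 178, -555]].
The requested entry is 126.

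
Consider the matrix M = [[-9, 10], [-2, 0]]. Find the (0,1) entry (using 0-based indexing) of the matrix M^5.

21010

Characteristic polynomial: λ^2 + 9λ + 20 = (λ + 4)(λ + 5), so the eigenvalues are -5, -4.
λ=-5: eigenvector (5, 2).
λ=-4: eigenvector (2, 1).
P = [[5, 2], [2, 1]], D = diag(-5, -4), P⁻¹ = [[1, -2], [-2, 5]].
M⁵ = P·diag(-3125, -1024)·P⁻¹ = [[-11529, 21010], [-4202, 7380]].
The requested entry is 21010.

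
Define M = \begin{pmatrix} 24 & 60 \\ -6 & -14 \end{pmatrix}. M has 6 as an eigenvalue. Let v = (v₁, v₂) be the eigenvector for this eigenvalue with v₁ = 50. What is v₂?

M − 6I = [[18, 60], [-6, -20]].
Solving (M − 6I)v = 0 gives the eigenspace spanned by (50, -15).
With v₁ = 50, v = (50, -15), so v₂ = -15.

-15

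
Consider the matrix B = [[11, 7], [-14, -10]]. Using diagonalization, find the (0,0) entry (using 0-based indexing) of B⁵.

2291

Characteristic polynomial: s^2 - s - 12 = (s - 4)(s + 3), so the eigenvalues are -3, 4.
s=4: eigenvector (-1, 1).
s=-3: eigenvector (-1, 2).
P = [[-1, -1], [1, 2]], D = diag(4, -3), P⁻¹ = [[-2, -1], [1, 1]].
B⁵ = P·diag(1024, -243)·P⁻¹ = [[2291, 1267], [-2534, -1510]].
The requested entry is 2291.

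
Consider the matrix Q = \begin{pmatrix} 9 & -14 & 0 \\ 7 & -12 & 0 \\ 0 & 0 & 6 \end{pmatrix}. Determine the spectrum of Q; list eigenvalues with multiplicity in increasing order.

Characteristic polynomial: p(s) = s^3 - 3s^2 - 28s + 60 = (s - 6)(s - 2)(s + 5).
Roots (with multiplicity): -5, 2, 6.

-5, 2, 6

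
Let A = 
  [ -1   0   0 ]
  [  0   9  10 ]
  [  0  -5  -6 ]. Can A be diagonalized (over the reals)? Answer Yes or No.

Yes

Characteristic polynomial: p(r) = r^3 - 2r^2 - 7r - 4 = (r - 4)(r + 1)^2.
r = -1 has algebraic multiplicity 2; rank(A + 1I) = 1, so geometric multiplicity = 2.
Every eigenvalue has geometric = algebraic multiplicity, so A is diagonalizable.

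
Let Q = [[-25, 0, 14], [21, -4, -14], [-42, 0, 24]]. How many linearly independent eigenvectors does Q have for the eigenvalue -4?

Q + 4I = [[-21, 0, 14], [21, 0, -14], [-42, 0, 28]].
This matrix has rank 1, so its null space has dimension 3 − 1 = 2.

2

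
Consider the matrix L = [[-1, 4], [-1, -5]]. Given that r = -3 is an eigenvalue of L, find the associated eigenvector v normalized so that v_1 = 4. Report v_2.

L + 3I = [[2, 4], [-1, -2]].
Solving (L + 3I)v = 0 gives the eigenspace spanned by (4, -2).
With v_1 = 4, v = (4, -2), so v_2 = -2.

-2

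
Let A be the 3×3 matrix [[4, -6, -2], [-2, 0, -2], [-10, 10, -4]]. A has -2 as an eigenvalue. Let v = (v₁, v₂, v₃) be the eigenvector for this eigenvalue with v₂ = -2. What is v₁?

-2

A + 2I = [[6, -6, -2], [-2, 2, -2], [-10, 10, -2]].
Solving (A + 2I)v = 0 gives the eigenspace spanned by (-2, -2, 0).
With v₂ = -2, v = (-2, -2, 0), so v₁ = -2.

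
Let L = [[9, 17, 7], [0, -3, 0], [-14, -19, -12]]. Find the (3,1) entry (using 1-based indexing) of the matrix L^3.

-266

Characteristic polynomial: λ^3 + 6λ^2 - λ - 30 = (λ - 2)(λ + 3)(λ + 5), so the eigenvalues are -5, -3, 2.
λ=-5: eigenvector (-1, 0, 2).
λ=-3: eigenvector (-2, 1, 1).
λ=2: eigenvector (-1, 0, 1).
P = [[-1, -2, -1], [0, 1, 0], [2, 1, 1]], D = diag(-5, -3, 2), P⁻¹ = [[1, 1, 1], [0, 1, 0], [-2, -3, -1]].
L³ = P·diag(-125, -27, 8)·P⁻¹ = [[141, 203, 133], [0, -27, 0], [-266, -301, -258]].
The requested entry is -266.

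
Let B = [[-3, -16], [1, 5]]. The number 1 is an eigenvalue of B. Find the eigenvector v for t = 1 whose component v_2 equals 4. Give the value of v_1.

-16

B − 1I = [[-4, -16], [1, 4]].
Solving (B − 1I)v = 0 gives the eigenspace spanned by (-16, 4).
With v_2 = 4, v = (-16, 4), so v_1 = -16.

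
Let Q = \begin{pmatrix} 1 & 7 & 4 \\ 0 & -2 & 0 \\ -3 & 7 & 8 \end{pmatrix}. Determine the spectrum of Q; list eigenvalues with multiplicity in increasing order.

Characteristic polynomial: p(μ) = μ^3 - 7μ^2 + 2μ + 40 = (μ - 5)(μ - 4)(μ + 2).
Roots (with multiplicity): -2, 4, 5.

-2, 4, 5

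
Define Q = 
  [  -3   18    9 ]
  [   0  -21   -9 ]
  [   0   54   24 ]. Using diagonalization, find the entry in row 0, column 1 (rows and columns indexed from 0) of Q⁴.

2430

Characteristic polynomial: t^3 - 27t - 54 = (t - 6)(t + 3)^2, so the eigenvalues are -3, -3, 6.
t=6: eigenvector (1, -1, 3).
t=-3: eigenvector (0, 1, -2).
t=-3: eigenvector (-1, 1, -2).
P = [[1, 0, -1], [-1, 1, 1], [3, -2, -2]], D = diag(6, -3, -3), P⁻¹ = [[0, 2, 1], [1, 1, 0], [-1, 2, 1]].
Q⁴ = P·diag(1296, 81, 81)·P⁻¹ = [[81, 2430, 1215], [0, -2349, -1215], [0, 7290, 3726]].
The requested entry is 2430.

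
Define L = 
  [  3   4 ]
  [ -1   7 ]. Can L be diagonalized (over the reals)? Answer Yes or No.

Characteristic polynomial: p(r) = r^2 - 10r + 25 = (r - 5)^2.
r = 5 has algebraic multiplicity 2; rank(L − 5I) = 1, so geometric multiplicity = 1.
Geometric multiplicity < algebraic multiplicity, so L is not diagonalizable.

No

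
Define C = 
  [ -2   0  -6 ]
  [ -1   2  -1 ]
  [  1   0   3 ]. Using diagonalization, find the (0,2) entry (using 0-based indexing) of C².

-6

Characteristic polynomial: s^3 - 3s^2 + 2s = s(s - 2)(s - 1), so the eigenvalues are 0, 1, 2.
s=0: eigenvector (3, 1, -1).
s=2: eigenvector (0, 1, 0).
s=1: eigenvector (-2, -1, 1).
P = [[3, 0, -2], [1, 1, -1], [-1, 0, 1]], D = diag(0, 2, 1), P⁻¹ = [[1, 0, 2], [0, 1, 1], [1, 0, 3]].
C² = P·diag(0, 4, 1)·P⁻¹ = [[-2, 0, -6], [-1, 4, 1], [1, 0, 3]].
The requested entry is -6.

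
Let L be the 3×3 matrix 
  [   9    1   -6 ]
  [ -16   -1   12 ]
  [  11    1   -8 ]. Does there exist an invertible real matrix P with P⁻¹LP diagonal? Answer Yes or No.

Characteristic polynomial: p(s) = s^3 - 3s + 2 = (s - 1)^2(s + 2).
s = 1 has algebraic multiplicity 2; rank(L − 1I) = 2, so geometric multiplicity = 1.
Geometric multiplicity < algebraic multiplicity, so L is not diagonalizable.

No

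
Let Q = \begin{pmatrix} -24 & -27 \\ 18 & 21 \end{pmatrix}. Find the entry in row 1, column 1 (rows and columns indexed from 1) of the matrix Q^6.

Characteristic polynomial: λ^2 + 3λ - 18 = (λ - 3)(λ + 6), so the eigenvalues are -6, 3.
λ=-6: eigenvector (3, -2).
λ=3: eigenvector (-1, 1).
P = [[3, -1], [-2, 1]], D = diag(-6, 3), P⁻¹ = [[1, 1], [2, 3]].
Q⁶ = P·diag(46656, 729)·P⁻¹ = [[138510, 137781], [-91854, -91125]].
The requested entry is 138510.

138510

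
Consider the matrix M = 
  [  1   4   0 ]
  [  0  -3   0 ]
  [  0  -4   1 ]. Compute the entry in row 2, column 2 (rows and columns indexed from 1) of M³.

-27

Characteristic polynomial: λ^3 + λ^2 - 5λ + 3 = (λ - 1)^2(λ + 3), so the eigenvalues are -3, 1, 1.
λ=1: eigenvector (1, 0, 0).
λ=-3: eigenvector (-1, 1, 1).
λ=1: eigenvector (0, 0, 1).
P = [[1, -1, 0], [0, 1, 0], [0, 1, 1]], D = diag(1, -3, 1), P⁻¹ = [[1, 1, 0], [0, 1, 0], [0, -1, 1]].
M³ = P·diag(1, -27, 1)·P⁻¹ = [[1, 28, 0], [0, -27, 0], [0, -28, 1]].
The requested entry is -27.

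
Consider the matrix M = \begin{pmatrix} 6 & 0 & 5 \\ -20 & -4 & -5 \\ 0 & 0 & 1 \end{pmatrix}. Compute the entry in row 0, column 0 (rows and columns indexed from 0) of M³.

216

Characteristic polynomial: μ^3 - 3μ^2 - 22μ + 24 = (μ - 6)(μ - 1)(μ + 4), so the eigenvalues are -4, 1, 6.
μ=6: eigenvector (1, -2, 0).
μ=-4: eigenvector (0, 1, 0).
μ=1: eigenvector (-1, 3, 1).
P = [[1, 0, -1], [-2, 1, 3], [0, 0, 1]], D = diag(6, -4, 1), P⁻¹ = [[1, 0, 1], [2, 1, -1], [0, 0, 1]].
M³ = P·diag(216, -64, 1)·P⁻¹ = [[216, 0, 215], [-560, -64, -365], [0, 0, 1]].
The requested entry is 216.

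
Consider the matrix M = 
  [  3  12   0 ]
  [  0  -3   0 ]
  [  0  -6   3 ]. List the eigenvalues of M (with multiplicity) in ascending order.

-3, 3, 3

Characteristic polynomial: p(t) = t^3 - 3t^2 - 9t + 27 = (t - 3)^2(t + 3).
Roots (with multiplicity): -3, 3, 3.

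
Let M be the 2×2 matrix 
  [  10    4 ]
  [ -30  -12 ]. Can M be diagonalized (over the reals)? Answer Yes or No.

Yes

Characteristic polynomial: p(t) = t^2 + 2t = t(t + 2).
All 2 eigenvalues are distinct, so M is diagonalizable.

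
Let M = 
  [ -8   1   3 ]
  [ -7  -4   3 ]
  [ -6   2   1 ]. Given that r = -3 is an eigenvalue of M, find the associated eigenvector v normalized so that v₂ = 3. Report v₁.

-3

M + 3I = [[-5, 1, 3], [-7, -1, 3], [-6, 2, 4]].
Solving (M + 3I)v = 0 gives the eigenspace spanned by (-3, 3, -6).
With v₂ = 3, v = (-3, 3, -6), so v₁ = -3.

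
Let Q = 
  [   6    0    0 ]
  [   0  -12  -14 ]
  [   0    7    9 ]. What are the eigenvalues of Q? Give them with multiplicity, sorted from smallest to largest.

Characteristic polynomial: p(λ) = λ^3 - 3λ^2 - 28λ + 60 = (λ - 6)(λ - 2)(λ + 5).
Roots (with multiplicity): -5, 2, 6.

-5, 2, 6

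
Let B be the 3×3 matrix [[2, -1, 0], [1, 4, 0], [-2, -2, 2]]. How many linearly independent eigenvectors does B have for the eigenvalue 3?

B − 3I = [[-1, -1, 0], [1, 1, 0], [-2, -2, -1]].
This matrix has rank 2, so its null space has dimension 3 − 2 = 1.

1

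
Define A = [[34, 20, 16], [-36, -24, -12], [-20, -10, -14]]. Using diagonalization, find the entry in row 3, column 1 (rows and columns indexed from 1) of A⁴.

Characteristic polynomial: μ^3 + 4μ^2 - 36μ - 144 = (μ - 6)(μ + 4)(μ + 6), so the eigenvalues are -6, -4, 6.
μ=-6: eigenvector (1, -2, 0).
μ=-4: eigenvector (-2, 3, 1).
μ=6: eigenvector (-2, 2, 1).
P = [[1, -2, -2], [-2, 3, 2], [0, 1, 1]], D = diag(-6, -4, 6), P⁻¹ = [[1, 0, 2], [2, 1, 2], [-2, -1, -1]].
A⁴ = P·diag(1296, 256, 1296)·P⁻¹ = [[5456, 2080, 4160], [-6240, -1824, -6240], [-2080, -1040, -784]].
The requested entry is -2080.

-2080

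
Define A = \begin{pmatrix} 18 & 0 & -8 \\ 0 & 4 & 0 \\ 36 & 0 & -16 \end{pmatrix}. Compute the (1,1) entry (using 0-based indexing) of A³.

Characteristic polynomial: t^3 - 6t^2 + 8t = t(t - 4)(t - 2), so the eigenvalues are 0, 2, 4.
t=2: eigenvector (1, 0, 2).
t=4: eigenvector (0, 1, 0).
t=0: eigenvector (4, 0, 9).
P = [[1, 0, 4], [0, 1, 0], [2, 0, 9]], D = diag(2, 4, 0), P⁻¹ = [[9, 0, -4], [0, 1, 0], [-2, 0, 1]].
A³ = P·diag(8, 64, 0)·P⁻¹ = [[72, 0, -32], [0, 64, 0], [144, 0, -64]].
The requested entry is 64.

64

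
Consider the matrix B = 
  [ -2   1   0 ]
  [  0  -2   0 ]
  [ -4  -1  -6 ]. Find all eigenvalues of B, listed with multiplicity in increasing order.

-6, -2, -2

Characteristic polynomial: p(s) = s^3 + 10s^2 + 28s + 24 = (s + 2)^2(s + 6).
Roots (with multiplicity): -6, -2, -2.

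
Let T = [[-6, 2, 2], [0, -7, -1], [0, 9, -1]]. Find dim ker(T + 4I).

T + 4I = [[-2, 2, 2], [0, -3, -1], [0, 9, 3]].
This matrix has rank 2, so its null space has dimension 3 − 2 = 1.

1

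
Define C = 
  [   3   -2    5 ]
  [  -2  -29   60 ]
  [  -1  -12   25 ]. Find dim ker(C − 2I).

1

C − 2I = [[1, -2, 5], [-2, -31, 60], [-1, -12, 23]].
This matrix has rank 2, so its null space has dimension 3 − 2 = 1.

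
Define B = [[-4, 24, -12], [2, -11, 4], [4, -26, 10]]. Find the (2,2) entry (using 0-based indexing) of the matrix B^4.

Characteristic polynomial: s^3 + 5s^2 - 2s - 24 = (s - 2)(s + 3)(s + 4), so the eigenvalues are -4, -3, 2.
s=2: eigenvector (-2, 0, 1).
s=-3: eigenvector (0, 1, 2).
s=-4: eigenvector (1, -2, -4).
P = [[-2, 0, 1], [0, 1, -2], [1, 2, -4]], D = diag(2, -3, -4), P⁻¹ = [[0, -2, 1], [2, -7, 4], [1, -4, 2]].
B⁴ = P·diag(16, 81, 256)·P⁻¹ = [[256, -960, 480], [-350, 1481, -700], [-700, 2930, -1384]].
The requested entry is -1384.

-1384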